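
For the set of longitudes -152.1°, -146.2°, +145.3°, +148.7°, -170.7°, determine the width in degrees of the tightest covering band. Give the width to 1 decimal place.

Sort the longitudes: -170.7°, -152.1°, -146.2°, +145.3°, +148.7°.
Eastward gaps between consecutive values (wrapping around): 18.6°, 5.9°, 291.5°, 3.4°, 40.6°.
Largest gap = 291.5° ⇒ minimal covering band is its complement: 360° − 291.5° = 68.5°.
Band runs from +145.3° eastward to -146.2°, crossing the antimeridian.

68.5°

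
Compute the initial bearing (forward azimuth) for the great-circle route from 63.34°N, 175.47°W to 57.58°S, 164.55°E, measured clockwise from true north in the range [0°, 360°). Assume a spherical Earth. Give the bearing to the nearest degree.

192°

Δλ = 164.55 − -175.47 = 340.02°; wrapped into (−180°, 180°]: -19.98°.
θ = atan2( sin Δλ · cos φ₂ , cos φ₁ · sin φ₂ − sin φ₁ · cos φ₂ · cos Δλ )
  = atan2(-0.18319, -0.82905) = -167.540° → normalised to [0°, 360°): 192.460°.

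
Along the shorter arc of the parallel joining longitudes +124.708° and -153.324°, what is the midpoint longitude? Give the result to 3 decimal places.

+165.692°

Signed shortest Δλ from +124.708° to -153.324° is +81.968°.
Midpoint longitude = +124.708° + (+81.968°)/2 = +124.708° + 40.984° = +165.692°.
(The naïve average (+124.708 + -153.324)/2 = -14.308° is on the wrong side of the globe.)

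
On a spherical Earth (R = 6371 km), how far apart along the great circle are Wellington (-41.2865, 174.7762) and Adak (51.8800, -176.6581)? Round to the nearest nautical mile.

5612 nmi

Δλ = -176.6581 − 174.7762 = -351.4343°; wrapped into (−180°, 180°]: 8.5657°.
Δφ = 51.8800 − -41.2865 = 93.1665°.
a = sin²(Δφ/2) + cos φ₁ · cos φ₂ · sin²(Δλ/2) = 0.530206.
c = 2·atan2(√a, √(1−a)) = 1.63124 rad → d = 6371·c ≈ 10392.66 km ≈ 5611.59 nmi.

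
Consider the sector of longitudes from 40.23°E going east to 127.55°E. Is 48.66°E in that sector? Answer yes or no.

Yes

Band width going east from +40.23° to +127.55°: ((127.55 − 40.23) mod 360) = 87.32°.
Offset of +48.66° east of the west edge: ((48.66 − 40.23) mod 360) = 8.43°.
8.43° ≤ 87.32° ⇒ inside.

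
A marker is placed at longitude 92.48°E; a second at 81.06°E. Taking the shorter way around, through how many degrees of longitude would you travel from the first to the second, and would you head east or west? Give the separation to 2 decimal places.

11.42° west

Raw difference: 81.06 − 92.48 = -11.42°.
Normalise into (−180°, 180°]: -11.42° stays -11.42°.
Negative ⇒ the second point lies to the west; separation 11.42°.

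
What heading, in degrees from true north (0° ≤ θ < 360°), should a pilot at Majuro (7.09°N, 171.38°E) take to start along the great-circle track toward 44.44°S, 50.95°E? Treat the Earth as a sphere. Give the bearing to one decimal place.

Δλ = 50.95 − 171.38 = -120.43°.
θ = atan2( sin Δλ · cos φ₂ , cos φ₁ · sin φ₂ − sin φ₁ · cos φ₂ · cos Δλ )
  = atan2(-0.61563, -0.65017) = -136.563° → normalised to [0°, 360°): 223.437°.

223.4°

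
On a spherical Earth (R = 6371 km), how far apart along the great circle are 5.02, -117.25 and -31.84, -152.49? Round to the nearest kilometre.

5541 km

Δλ = -152.49 − -117.25 = -35.24°.
Δφ = -31.84 − 5.02 = -36.86°.
a = sin²(Δφ/2) + cos φ₁ · cos φ₂ · sin²(Δλ/2) = 0.177491.
c = 2·atan2(√a, √(1−a)) = 0.86975 rad → d = 6371·c ≈ 5541.17 km.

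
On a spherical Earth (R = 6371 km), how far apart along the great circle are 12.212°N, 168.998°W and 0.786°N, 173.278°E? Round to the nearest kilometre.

Δλ = 173.278 − -168.998 = 342.276°; wrapped into (−180°, 180°]: -17.724°.
Δφ = 0.786 − 12.212 = -11.426°.
a = sin²(Δφ/2) + cos φ₁ · cos φ₂ · sin²(Δλ/2) = 0.033103.
c = 2·atan2(√a, √(1−a)) = 0.36592 rad → d = 6371·c ≈ 2331.30 km.

2331 km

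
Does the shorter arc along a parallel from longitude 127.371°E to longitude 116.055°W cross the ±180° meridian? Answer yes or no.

Yes

Naïve |-116.055 − 127.371| = 243.426° > 180°, so the shorter arc goes the other way round — across 180°.
Signed shortest Δλ = ((-116.055 − 127.371 + 180) mod 360) − 180 = 116.574°.
Going east by 116.574° from +127.371° passes through 180° before reaching -116.055°.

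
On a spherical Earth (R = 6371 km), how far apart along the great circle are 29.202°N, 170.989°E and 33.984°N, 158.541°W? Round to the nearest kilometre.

Δλ = -158.541 − 170.989 = -329.530°; wrapped into (−180°, 180°]: 30.470°.
Δφ = 33.984 − 29.202 = 4.782°.
a = sin²(Δφ/2) + cos φ₁ · cos φ₂ · sin²(Δλ/2) = 0.051721.
c = 2·atan2(√a, √(1−a)) = 0.45886 rad → d = 6371·c ≈ 2923.40 km.

2923 km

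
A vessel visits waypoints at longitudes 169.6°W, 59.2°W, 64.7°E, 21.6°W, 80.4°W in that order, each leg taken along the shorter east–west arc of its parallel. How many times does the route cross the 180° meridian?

Leg 1: -169.6° → -59.2°, shortest Δλ = 110.4° (east) — does not cross 180°.
Leg 2: -59.2° → +64.7°, shortest Δλ = 123.9° (east) — does not cross 180°.
Leg 3: +64.7° → -21.6°, shortest Δλ = -86.3° (west) — does not cross 180°.
Leg 4: -21.6° → -80.4°, shortest Δλ = -58.8° (west) — does not cross 180°.
Total crossings: 0.

0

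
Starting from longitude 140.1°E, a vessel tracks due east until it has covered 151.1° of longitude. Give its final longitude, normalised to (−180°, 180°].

68.8°W

Start at +140.1°; shift +151.1° → +291.2°.
+291.2° lies outside (−180°, 180°]; subtract 360° → -68.8°.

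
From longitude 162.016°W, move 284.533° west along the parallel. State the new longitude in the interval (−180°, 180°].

86.549°W

Start at -162.016°; shift −284.533° → -446.549°.
-446.549° lies outside (−180°, 180°]; add 360° → -86.549°.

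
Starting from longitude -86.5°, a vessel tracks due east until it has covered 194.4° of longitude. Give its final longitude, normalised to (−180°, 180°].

Start at -86.5°; shift +194.4° → +107.9°.
+107.9° already lies in (−180°, 180°].

+107.9°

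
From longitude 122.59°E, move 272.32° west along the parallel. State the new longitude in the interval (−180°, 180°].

149.73°W

Start at +122.59°; shift −272.32° → -149.73°.
-149.73° already lies in (−180°, 180°].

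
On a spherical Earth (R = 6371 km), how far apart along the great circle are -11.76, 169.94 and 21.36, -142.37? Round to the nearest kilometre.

6377 km

Δλ = -142.37 − 169.94 = -312.31°; wrapped into (−180°, 180°]: 47.69°.
Δφ = 21.36 − -11.76 = 33.12°.
a = sin²(Δφ/2) + cos φ₁ · cos φ₂ · sin²(Δλ/2) = 0.230245.
c = 2·atan2(√a, √(1−a)) = 1.00094 rad → d = 6371·c ≈ 6376.99 km.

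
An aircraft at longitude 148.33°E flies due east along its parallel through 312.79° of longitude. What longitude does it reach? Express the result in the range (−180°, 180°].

Start at +148.33°; shift +312.79° → +461.12°.
+461.12° lies outside (−180°, 180°]; subtract 360° → +101.12°.

101.12°E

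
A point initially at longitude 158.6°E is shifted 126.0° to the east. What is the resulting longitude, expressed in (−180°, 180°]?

Start at +158.6°; shift +126.0° → +284.6°.
+284.6° lies outside (−180°, 180°]; subtract 360° → -75.4°.

75.4°W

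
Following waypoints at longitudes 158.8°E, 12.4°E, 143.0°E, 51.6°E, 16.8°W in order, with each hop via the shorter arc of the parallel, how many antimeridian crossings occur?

Leg 1: +158.8° → +12.4°, shortest Δλ = -146.4° (west) — does not cross 180°.
Leg 2: +12.4° → +143.0°, shortest Δλ = 130.6° (east) — does not cross 180°.
Leg 3: +143.0° → +51.6°, shortest Δλ = -91.4° (west) — does not cross 180°.
Leg 4: +51.6° → -16.8°, shortest Δλ = -68.4° (west) — does not cross 180°.
Total crossings: 0.

0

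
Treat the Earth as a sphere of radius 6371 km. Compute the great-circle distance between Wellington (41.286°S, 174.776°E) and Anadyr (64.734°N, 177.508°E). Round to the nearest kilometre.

Δλ = 177.508 − 174.776 = 2.732°.
Δφ = 64.734 − -41.286 = 106.020°.
a = sin²(Δφ/2) + cos φ₁ · cos φ₂ · sin²(Δλ/2) = 0.638169.
c = 2·atan2(√a, √(1−a)) = 1.85078 rad → d = 6371·c ≈ 11791.30 km.

11791 km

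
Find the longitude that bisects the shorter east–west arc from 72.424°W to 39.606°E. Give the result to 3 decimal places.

16.409°W

Signed shortest Δλ from -72.424° to +39.606° is +112.030°.
Midpoint longitude = -72.424° + (+112.030°)/2 = -72.424° + 56.015° = -16.409°.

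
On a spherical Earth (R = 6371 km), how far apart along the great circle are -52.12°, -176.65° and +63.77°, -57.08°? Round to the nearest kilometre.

16384 km

Δλ = -57.08 − -176.65 = 119.57°.
Δφ = 63.77 − -52.12 = 115.89°.
a = sin²(Δφ/2) + cos φ₁ · cos φ₂ · sin²(Δλ/2) = 0.920972.
c = 2·atan2(√a, √(1−a)) = 2.57167 rad → d = 6371·c ≈ 16384.11 km.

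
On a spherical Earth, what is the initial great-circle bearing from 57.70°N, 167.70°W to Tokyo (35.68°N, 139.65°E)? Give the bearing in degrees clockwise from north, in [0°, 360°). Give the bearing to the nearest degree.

Δλ = 139.65 − -167.70 = 307.35°; wrapped into (−180°, 180°]: -52.65°.
θ = atan2( sin Δλ · cos φ₂ , cos φ₁ · sin φ₂ − sin φ₁ · cos φ₂ · cos Δλ )
  = atan2(-0.64572, -0.10488) = -99.226° → normalised to [0°, 360°): 260.774°.

261°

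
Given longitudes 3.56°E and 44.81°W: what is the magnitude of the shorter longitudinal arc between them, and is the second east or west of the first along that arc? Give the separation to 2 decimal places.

48.37° west

Raw difference: -44.81 − 3.56 = -48.37°.
Normalise into (−180°, 180°]: -48.37° stays -48.37°.
Negative ⇒ the second point lies to the west; separation 48.37°.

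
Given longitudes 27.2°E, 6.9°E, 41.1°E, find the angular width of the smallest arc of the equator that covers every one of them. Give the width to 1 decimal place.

34.2°

Sort the longitudes: +6.9°, +27.2°, +41.1°.
Eastward gaps between consecutive values (wrapping around): 20.3°, 13.9°, 325.8°.
Largest gap = 325.8° ⇒ minimal covering band is its complement: 360° − 325.8° = 34.2°.
Band runs from +6.9° eastward to +41.1°.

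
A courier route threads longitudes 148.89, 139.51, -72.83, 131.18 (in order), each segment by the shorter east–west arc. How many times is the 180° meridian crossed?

Leg 1: +148.89° → +139.51°, shortest Δλ = -9.38° (west) — does not cross 180°.
Leg 2: +139.51° → -72.83°, shortest Δλ = 147.66° (east) — crosses 180°.
Leg 3: -72.83° → +131.18°, shortest Δλ = -155.99° (west) — crosses 180°.
Total crossings: 2.

2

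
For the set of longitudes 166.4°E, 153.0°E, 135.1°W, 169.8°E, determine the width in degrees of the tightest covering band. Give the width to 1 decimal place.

Sort the longitudes: -135.1°, +153.0°, +166.4°, +169.8°.
Eastward gaps between consecutive values (wrapping around): 288.1°, 13.4°, 3.4°, 55.1°.
Largest gap = 288.1° ⇒ minimal covering band is its complement: 360° − 288.1° = 71.9°.
Band runs from +153.0° eastward to -135.1°, crossing the antimeridian.

71.9°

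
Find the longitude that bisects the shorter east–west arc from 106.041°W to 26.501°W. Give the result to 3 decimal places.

Signed shortest Δλ from -106.041° to -26.501° is +79.540°.
Midpoint longitude = -106.041° + (+79.540°)/2 = -106.041° + 39.770° = -66.271°.

66.271°W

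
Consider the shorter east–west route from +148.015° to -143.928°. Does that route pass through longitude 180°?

Yes

Naïve |-143.928 − 148.015| = 291.943° > 180°, so the shorter arc goes the other way round — across 180°.
Signed shortest Δλ = ((-143.928 − 148.015 + 180) mod 360) − 180 = 68.057°.
Going east by 68.057° from +148.015° passes through 180° before reaching -143.928°.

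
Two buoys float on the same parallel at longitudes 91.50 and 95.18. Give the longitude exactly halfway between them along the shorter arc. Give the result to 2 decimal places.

+93.34°

Signed shortest Δλ from +91.50° to +95.18° is +3.68°.
Midpoint longitude = +91.50° + (+3.68°)/2 = +91.50° + 1.84° = +93.34°.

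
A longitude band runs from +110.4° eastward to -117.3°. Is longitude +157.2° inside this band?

Band width going east from +110.4° to -117.3°: ((-117.3 − 110.4) mod 360) = 132.3°.
Offset of +157.2° east of the west edge: ((157.2 − 110.4) mod 360) = 46.8°.
46.8° ≤ 132.3° ⇒ inside.

Yes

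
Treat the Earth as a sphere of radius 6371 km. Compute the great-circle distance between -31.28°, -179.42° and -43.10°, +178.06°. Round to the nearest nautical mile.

720 nmi

Δλ = 178.06 − -179.42 = 357.48°; wrapped into (−180°, 180°]: -2.52°.
Δφ = -43.10 − -31.28 = -11.82°.
a = sin²(Δφ/2) + cos φ₁ · cos φ₂ · sin²(Δλ/2) = 0.010904.
c = 2·atan2(√a, √(1−a)) = 0.20922 rad → d = 6371·c ≈ 1332.96 km ≈ 719.74 nmi.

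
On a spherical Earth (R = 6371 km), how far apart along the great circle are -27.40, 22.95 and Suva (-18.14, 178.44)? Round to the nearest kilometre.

14304 km

Δλ = 178.44 − 22.95 = 155.49°.
Δφ = -18.14 − -27.40 = 9.26°.
a = sin²(Δφ/2) + cos φ₁ · cos φ₂ · sin²(Δλ/2) = 0.812193.
c = 2·atan2(√a, √(1−a)) = 2.24514 rad → d = 6371·c ≈ 14303.79 km.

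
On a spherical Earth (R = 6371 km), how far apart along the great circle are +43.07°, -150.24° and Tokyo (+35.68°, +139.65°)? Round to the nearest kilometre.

Δλ = 139.65 − -150.24 = 289.89°; wrapped into (−180°, 180°]: -70.11°.
Δφ = 35.68 − 43.07 = -7.39°.
a = sin²(Δφ/2) + cos φ₁ · cos φ₂ · sin²(Δλ/2) = 0.199909.
c = 2·atan2(√a, √(1−a)) = 0.92707 rad → d = 6371·c ≈ 5906.34 km.

5906 km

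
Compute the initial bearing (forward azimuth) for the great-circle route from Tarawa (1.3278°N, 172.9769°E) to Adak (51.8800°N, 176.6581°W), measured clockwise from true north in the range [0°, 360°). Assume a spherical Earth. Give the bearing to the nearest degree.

Δλ = -176.6581 − 172.9769 = -349.6350°; wrapped into (−180°, 180°]: 10.3650°.
θ = atan2( sin Δλ · cos φ₂ , cos φ₁ · sin φ₂ − sin φ₁ · cos φ₂ · cos Δλ )
  = atan2(0.11107, 0.77244) = 8.182° → normalised to [0°, 360°): 8.182°.

8°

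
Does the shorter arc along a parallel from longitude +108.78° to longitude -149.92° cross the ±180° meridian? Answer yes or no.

Yes

Naïve |-149.92 − 108.78| = 258.7° > 180°, so the shorter arc goes the other way round — across 180°.
Signed shortest Δλ = ((-149.92 − 108.78 + 180) mod 360) − 180 = 101.3°.
Going east by 101.3° from +108.78° passes through 180° before reaching -149.92°.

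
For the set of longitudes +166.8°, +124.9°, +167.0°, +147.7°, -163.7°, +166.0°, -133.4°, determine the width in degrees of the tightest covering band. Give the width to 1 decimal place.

Sort the longitudes: -163.7°, -133.4°, +124.9°, +147.7°, +166.0°, +166.8°, +167.0°.
Eastward gaps between consecutive values (wrapping around): 30.3°, 258.3°, 22.8°, 18.3°, 0.8°, 0.2°, 29.3°.
Largest gap = 258.3° ⇒ minimal covering band is its complement: 360° − 258.3° = 101.7°.
Band runs from +124.9° eastward to -133.4°, crossing the antimeridian.

101.7°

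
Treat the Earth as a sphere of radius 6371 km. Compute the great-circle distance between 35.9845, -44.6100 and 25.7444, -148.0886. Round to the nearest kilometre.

9463 km

Δλ = -148.0886 − -44.6100 = -103.4786°.
Δφ = 25.7444 − 35.9845 = -10.2401°.
a = sin²(Δφ/2) + cos φ₁ · cos φ₂ · sin²(Δλ/2) = 0.457335.
c = 2·atan2(√a, √(1−a)) = 1.48536 rad → d = 6371·c ≈ 9463.24 km.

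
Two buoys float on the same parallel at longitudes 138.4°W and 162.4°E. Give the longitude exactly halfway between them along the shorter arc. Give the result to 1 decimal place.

Signed shortest Δλ from -138.4° to +162.4° is -59.2°.
Midpoint longitude = -138.4° + (-59.2°)/2 = -138.4° − 29.6° = -168.0°.
(The naïve average (-138.4 + +162.4)/2 = 12.0° is on the wrong side of the globe.)

168.0°W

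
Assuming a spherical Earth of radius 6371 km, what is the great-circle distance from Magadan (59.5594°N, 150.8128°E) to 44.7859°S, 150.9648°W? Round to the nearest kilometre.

Δλ = -150.9648 − 150.8128 = -301.7776°; wrapped into (−180°, 180°]: 58.2224°.
Δφ = -44.7859 − 59.5594 = -104.3453°.
a = sin²(Δφ/2) + cos φ₁ · cos φ₂ · sin²(Δλ/2) = 0.708993.
c = 2·atan2(√a, √(1−a)) = 2.00202 rad → d = 6371·c ≈ 12754.89 km.

12755 km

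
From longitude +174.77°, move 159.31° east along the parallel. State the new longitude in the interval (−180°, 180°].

-25.92°

Start at +174.77°; shift +159.31° → +334.08°.
+334.08° lies outside (−180°, 180°]; subtract 360° → -25.92°.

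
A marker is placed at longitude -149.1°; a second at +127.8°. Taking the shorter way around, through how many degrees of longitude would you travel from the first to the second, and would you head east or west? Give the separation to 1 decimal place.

83.1° west

Raw difference: 127.8 − -149.1 = 276.9°.
Normalise into (−180°, 180°]: 276.9° − 360° = -83.1°.
Negative ⇒ the second point lies to the west; separation 83.1°.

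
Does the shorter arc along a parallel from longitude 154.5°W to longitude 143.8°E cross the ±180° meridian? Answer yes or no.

Naïve |143.8 − -154.5| = 298.3° > 180°, so the shorter arc goes the other way round — across 180°.
Signed shortest Δλ = ((143.8 − -154.5 + 180) mod 360) − 180 = -61.7°.
Going west by 61.7° from -154.5° passes through 180° before reaching +143.8°.

Yes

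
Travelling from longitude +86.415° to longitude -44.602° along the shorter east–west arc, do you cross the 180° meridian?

No

Signed shortest Δλ = ((-44.602 − 86.415 + 180) mod 360) − 180 = -131.017°.
Going west by 131.017° from +86.415° reaches -44.602° without touching 180°.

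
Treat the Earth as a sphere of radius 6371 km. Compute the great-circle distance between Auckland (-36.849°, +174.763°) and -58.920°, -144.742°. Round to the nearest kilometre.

3795 km

Δλ = -144.742 − 174.763 = -319.505°; wrapped into (−180°, 180°]: 40.495°.
Δφ = -58.920 − -36.849 = -22.071°.
a = sin²(Δφ/2) + cos φ₁ · cos φ₂ · sin²(Δλ/2) = 0.086117.
c = 2·atan2(√a, √(1−a)) = 0.59568 rad → d = 6371·c ≈ 3795.09 km.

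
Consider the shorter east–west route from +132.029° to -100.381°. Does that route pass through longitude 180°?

Naïve |-100.381 − 132.029| = 232.41° > 180°, so the shorter arc goes the other way round — across 180°.
Signed shortest Δλ = ((-100.381 − 132.029 + 180) mod 360) − 180 = 127.59°.
Going east by 127.59° from +132.029° passes through 180° before reaching -100.381°.

Yes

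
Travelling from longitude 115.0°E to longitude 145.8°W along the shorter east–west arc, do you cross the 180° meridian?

Yes

Naïve |-145.8 − 115.0| = 260.8° > 180°, so the shorter arc goes the other way round — across 180°.
Signed shortest Δλ = ((-145.8 − 115.0 + 180) mod 360) − 180 = 99.2°.
Going east by 99.2° from +115.0° passes through 180° before reaching -145.8°.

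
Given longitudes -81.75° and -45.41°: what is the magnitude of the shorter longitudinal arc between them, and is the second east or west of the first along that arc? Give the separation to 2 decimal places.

Raw difference: -45.41 − -81.75 = 36.34°.
Normalise into (−180°, 180°]: 36.34° stays 36.34°.
Positive ⇒ the second point lies to the east; separation 36.34°.

36.34° east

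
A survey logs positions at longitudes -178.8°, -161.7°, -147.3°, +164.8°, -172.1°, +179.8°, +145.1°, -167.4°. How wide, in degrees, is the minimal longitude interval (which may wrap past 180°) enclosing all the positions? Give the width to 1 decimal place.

67.6°

Sort the longitudes: -178.8°, -172.1°, -167.4°, -161.7°, -147.3°, +145.1°, +164.8°, +179.8°.
Eastward gaps between consecutive values (wrapping around): 6.7°, 4.7°, 5.7°, 14.4°, 292.4°, 19.7°, 15.0°, 1.4°.
Largest gap = 292.4° ⇒ minimal covering band is its complement: 360° − 292.4° = 67.6°.
Band runs from +145.1° eastward to -147.3°, crossing the antimeridian.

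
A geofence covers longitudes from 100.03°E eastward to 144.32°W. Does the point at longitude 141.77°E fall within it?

Yes

Band width going east from +100.03° to -144.32°: ((-144.32 − 100.03) mod 360) = 115.65°.
Offset of +141.77° east of the west edge: ((141.77 − 100.03) mod 360) = 41.74°.
41.74° ≤ 115.65° ⇒ inside.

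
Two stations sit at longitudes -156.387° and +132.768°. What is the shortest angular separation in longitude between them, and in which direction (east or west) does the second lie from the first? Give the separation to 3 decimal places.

Raw difference: 132.768 − -156.387 = 289.155°.
Normalise into (−180°, 180°]: 289.155° − 360° = -70.845°.
Negative ⇒ the second point lies to the west; separation 70.845°.

70.845° west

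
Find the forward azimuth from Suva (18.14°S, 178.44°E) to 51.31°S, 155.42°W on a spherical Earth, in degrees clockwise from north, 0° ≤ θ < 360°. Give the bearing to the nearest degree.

154°

Δλ = -155.42 − 178.44 = -333.86°; wrapped into (−180°, 180°]: 26.14°.
θ = atan2( sin Δλ · cos φ₂ , cos φ₁ · sin φ₂ − sin φ₁ · cos φ₂ · cos Δλ )
  = atan2(0.27540, -0.56703) = 154.095° → normalised to [0°, 360°): 154.095°.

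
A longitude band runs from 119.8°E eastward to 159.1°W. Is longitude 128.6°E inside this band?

Yes

Band width going east from +119.8° to -159.1°: ((-159.1 − 119.8) mod 360) = 81.1°.
Offset of +128.6° east of the west edge: ((128.6 − 119.8) mod 360) = 8.8°.
8.8° ≤ 81.1° ⇒ inside.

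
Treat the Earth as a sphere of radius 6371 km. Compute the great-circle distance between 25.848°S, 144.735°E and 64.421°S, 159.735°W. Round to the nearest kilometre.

Δλ = -159.735 − 144.735 = -304.470°; wrapped into (−180°, 180°]: 55.530°.
Δφ = -64.421 − -25.848 = -38.573°.
a = sin²(Δφ/2) + cos φ₁ · cos φ₂ · sin²(Δλ/2) = 0.193415.
c = 2·atan2(√a, √(1−a)) = 0.91073 rad → d = 6371·c ≈ 5802.26 km.

5802 km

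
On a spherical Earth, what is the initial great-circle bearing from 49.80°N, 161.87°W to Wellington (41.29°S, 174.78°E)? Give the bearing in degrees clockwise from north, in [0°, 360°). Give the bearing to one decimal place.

Δλ = 174.78 − -161.87 = 336.65°; wrapped into (−180°, 180°]: -23.35°.
θ = atan2( sin Δλ · cos φ₂ , cos φ₁ · sin φ₂ − sin φ₁ · cos φ₂ · cos Δλ )
  = atan2(-0.29781, -0.95282) = -162.643° → normalised to [0°, 360°): 197.357°.

197.4°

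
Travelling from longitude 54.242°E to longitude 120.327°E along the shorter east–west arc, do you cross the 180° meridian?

Signed shortest Δλ = ((120.327 − 54.242 + 180) mod 360) − 180 = 66.085°.
Going east by 66.085° from +54.242° reaches +120.327° without touching 180°.

No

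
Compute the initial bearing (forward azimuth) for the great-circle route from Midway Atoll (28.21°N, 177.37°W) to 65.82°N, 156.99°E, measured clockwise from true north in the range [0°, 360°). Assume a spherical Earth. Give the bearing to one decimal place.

344.3°

Δλ = 156.99 − -177.37 = 334.36°; wrapped into (−180°, 180°]: -25.64°.
θ = atan2( sin Δλ · cos φ₂ , cos φ₁ · sin φ₂ − sin φ₁ · cos φ₂ · cos Δλ )
  = atan2(-0.17724, 0.62935) = -15.729° → normalised to [0°, 360°): 344.271°.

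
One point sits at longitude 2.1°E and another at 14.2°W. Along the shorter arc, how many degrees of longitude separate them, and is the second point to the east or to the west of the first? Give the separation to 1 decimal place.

16.3° west

Raw difference: -14.2 − 2.1 = -16.3°.
Normalise into (−180°, 180°]: -16.3° stays -16.3°.
Negative ⇒ the second point lies to the west; separation 16.3°.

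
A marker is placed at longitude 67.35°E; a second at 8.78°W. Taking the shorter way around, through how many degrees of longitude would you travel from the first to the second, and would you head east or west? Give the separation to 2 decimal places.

Raw difference: -8.78 − 67.35 = -76.13°.
Normalise into (−180°, 180°]: -76.13° stays -76.13°.
Negative ⇒ the second point lies to the west; separation 76.13°.

76.13° west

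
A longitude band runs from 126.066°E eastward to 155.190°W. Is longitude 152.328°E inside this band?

Yes

Band width going east from +126.066° to -155.190°: ((-155.190 − 126.066) mod 360) = 78.744°.
Offset of +152.328° east of the west edge: ((152.328 − 126.066) mod 360) = 26.262°.
26.262° ≤ 78.744° ⇒ inside.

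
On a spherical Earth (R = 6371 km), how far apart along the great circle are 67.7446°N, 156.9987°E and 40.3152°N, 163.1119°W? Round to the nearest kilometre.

Δλ = -163.1119 − 156.9987 = -320.1106°; wrapped into (−180°, 180°]: 39.8894°.
Δφ = 40.3152 − 67.7446 = -27.4294°.
a = sin²(Δφ/2) + cos φ₁ · cos φ₂ · sin²(Δλ/2) = 0.089813.
c = 2·atan2(√a, √(1−a)) = 0.60873 rad → d = 6371·c ≈ 3878.23 km.

3878 km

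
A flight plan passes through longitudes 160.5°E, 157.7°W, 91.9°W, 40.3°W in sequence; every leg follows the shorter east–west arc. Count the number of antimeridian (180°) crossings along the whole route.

Leg 1: +160.5° → -157.7°, shortest Δλ = 41.8° (east) — crosses 180°.
Leg 2: -157.7° → -91.9°, shortest Δλ = 65.8° (east) — does not cross 180°.
Leg 3: -91.9° → -40.3°, shortest Δλ = 51.6° (east) — does not cross 180°.
Total crossings: 1.

1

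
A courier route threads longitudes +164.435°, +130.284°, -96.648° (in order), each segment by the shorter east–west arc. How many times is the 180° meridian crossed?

Leg 1: +164.435° → +130.284°, shortest Δλ = -34.151° (west) — does not cross 180°.
Leg 2: +130.284° → -96.648°, shortest Δλ = 133.068° (east) — crosses 180°.
Total crossings: 1.

1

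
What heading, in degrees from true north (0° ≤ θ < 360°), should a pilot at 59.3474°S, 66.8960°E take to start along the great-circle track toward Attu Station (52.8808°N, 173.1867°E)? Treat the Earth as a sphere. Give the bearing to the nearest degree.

66°

Δλ = 173.1867 − 66.8960 = 106.2907°.
θ = atan2( sin Δλ · cos φ₂ , cos φ₁ · sin φ₂ − sin φ₁ · cos φ₂ · cos Δλ )
  = atan2(0.57925, 0.26090) = 65.752° → normalised to [0°, 360°): 65.752°.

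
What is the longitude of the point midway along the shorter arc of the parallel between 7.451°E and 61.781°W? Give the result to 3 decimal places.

Signed shortest Δλ from +7.451° to -61.781° is -69.232°.
Midpoint longitude = +7.451° + (-69.232°)/2 = +7.451° − 34.616° = -27.165°.

27.165°W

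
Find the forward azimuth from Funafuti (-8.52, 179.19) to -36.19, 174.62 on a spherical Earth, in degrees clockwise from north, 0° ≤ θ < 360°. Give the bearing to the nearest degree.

Δλ = 174.62 − 179.19 = -4.57°.
θ = atan2( sin Δλ · cos φ₂ , cos φ₁ · sin φ₂ − sin φ₁ · cos φ₂ · cos Δλ )
  = atan2(-0.06430, -0.46476) = -172.123° → normalised to [0°, 360°): 187.877°.

188°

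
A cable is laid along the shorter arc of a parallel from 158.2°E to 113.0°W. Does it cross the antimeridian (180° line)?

Yes

Naïve |-113.0 − 158.2| = 271.2° > 180°, so the shorter arc goes the other way round — across 180°.
Signed shortest Δλ = ((-113.0 − 158.2 + 180) mod 360) − 180 = 88.8°.
Going east by 88.8° from +158.2° passes through 180° before reaching -113.0°.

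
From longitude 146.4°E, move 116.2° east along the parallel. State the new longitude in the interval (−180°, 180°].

Start at +146.4°; shift +116.2° → +262.6°.
+262.6° lies outside (−180°, 180°]; subtract 360° → -97.4°.

97.4°W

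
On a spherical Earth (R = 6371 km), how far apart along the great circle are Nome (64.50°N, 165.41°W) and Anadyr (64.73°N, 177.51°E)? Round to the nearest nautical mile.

439 nmi

Δλ = 177.51 − -165.41 = 342.92°; wrapped into (−180°, 180°]: -17.08°.
Δφ = 64.73 − 64.50 = 0.23°.
a = sin²(Δφ/2) + cos φ₁ · cos φ₂ · sin²(Δλ/2) = 0.004057.
c = 2·atan2(√a, √(1−a)) = 0.12747 rad → d = 6371·c ≈ 812.12 km ≈ 438.51 nmi.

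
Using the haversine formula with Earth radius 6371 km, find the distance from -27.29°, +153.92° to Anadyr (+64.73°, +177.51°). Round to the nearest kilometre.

Δλ = 177.51 − 153.92 = 23.59°.
Δφ = 64.73 − -27.29 = 92.02°.
a = sin²(Δφ/2) + cos φ₁ · cos φ₂ · sin²(Δλ/2) = 0.533476.
c = 2·atan2(√a, √(1−a)) = 1.63780 rad → d = 6371·c ≈ 10434.41 km.

10434 km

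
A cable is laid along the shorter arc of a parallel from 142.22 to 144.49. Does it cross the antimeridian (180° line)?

Signed shortest Δλ = ((144.49 − 142.22 + 180) mod 360) − 180 = 2.27°.
Going east by 2.27° from +142.22° reaches +144.49° without touching 180°.

No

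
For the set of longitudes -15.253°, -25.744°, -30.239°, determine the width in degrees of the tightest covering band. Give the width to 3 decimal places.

Sort the longitudes: -30.239°, -25.744°, -15.253°.
Eastward gaps between consecutive values (wrapping around): 4.495°, 10.491°, 345.014°.
Largest gap = 345.014° ⇒ minimal covering band is its complement: 360° − 345.014° = 14.986°.
Band runs from -30.239° eastward to -15.253°.

14.986°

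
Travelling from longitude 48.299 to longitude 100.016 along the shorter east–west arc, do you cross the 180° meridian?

Signed shortest Δλ = ((100.016 − 48.299 + 180) mod 360) − 180 = 51.717°.
Going east by 51.717° from +48.299° reaches +100.016° without touching 180°.

No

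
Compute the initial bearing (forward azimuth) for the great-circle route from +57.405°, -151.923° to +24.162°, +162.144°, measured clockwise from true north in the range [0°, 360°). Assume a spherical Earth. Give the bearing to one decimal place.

Δλ = 162.144 − -151.923 = 314.067°; wrapped into (−180°, 180°]: -45.933°.
θ = atan2( sin Δλ · cos φ₂ , cos φ₁ · sin φ₂ − sin φ₁ · cos φ₂ · cos Δλ )
  = atan2(-0.65558, -0.31412) = -115.602° → normalised to [0°, 360°): 244.398°.

244.4°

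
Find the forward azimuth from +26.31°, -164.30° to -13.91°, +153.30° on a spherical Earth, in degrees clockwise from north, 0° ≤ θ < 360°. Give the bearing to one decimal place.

Δλ = 153.30 − -164.30 = 317.60°; wrapped into (−180°, 180°]: -42.40°.
θ = atan2( sin Δλ · cos φ₂ , cos φ₁ · sin φ₂ − sin φ₁ · cos φ₂ · cos Δλ )
  = atan2(-0.65453, -0.53320) = -129.167° → normalised to [0°, 360°): 230.833°.

230.8°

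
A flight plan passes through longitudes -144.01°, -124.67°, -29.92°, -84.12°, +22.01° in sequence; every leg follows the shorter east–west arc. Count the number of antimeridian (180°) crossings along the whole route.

Leg 1: -144.01° → -124.67°, shortest Δλ = 19.34° (east) — does not cross 180°.
Leg 2: -124.67° → -29.92°, shortest Δλ = 94.75° (east) — does not cross 180°.
Leg 3: -29.92° → -84.12°, shortest Δλ = -54.2° (west) — does not cross 180°.
Leg 4: -84.12° → +22.01°, shortest Δλ = 106.13° (east) — does not cross 180°.
Total crossings: 0.

0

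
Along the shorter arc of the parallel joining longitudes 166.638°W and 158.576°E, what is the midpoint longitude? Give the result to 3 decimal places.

175.969°E

Signed shortest Δλ from -166.638° to +158.576° is -34.786°.
Midpoint longitude = -166.638° + (-34.786°)/2 = -166.638° − 17.393° = -184.031°.
Normalise into (−180°, 180°]: +175.969°.
(The naïve average (-166.638 + +158.576)/2 = -4.031° is on the wrong side of the globe.)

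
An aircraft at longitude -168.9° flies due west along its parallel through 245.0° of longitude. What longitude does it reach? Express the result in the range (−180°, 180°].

Start at -168.9°; shift −245.0° → -413.9°.
-413.9° lies outside (−180°, 180°]; add 360° → -53.9°.

-53.9°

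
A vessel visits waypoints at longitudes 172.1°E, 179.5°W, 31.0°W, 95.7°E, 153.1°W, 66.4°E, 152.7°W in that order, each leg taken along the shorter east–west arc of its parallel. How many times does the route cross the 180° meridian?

4

Leg 1: +172.1° → -179.5°, shortest Δλ = 8.4° (east) — crosses 180°.
Leg 2: -179.5° → -31.0°, shortest Δλ = 148.5° (east) — does not cross 180°.
Leg 3: -31.0° → +95.7°, shortest Δλ = 126.7° (east) — does not cross 180°.
Leg 4: +95.7° → -153.1°, shortest Δλ = 111.2° (east) — crosses 180°.
Leg 5: -153.1° → +66.4°, shortest Δλ = -140.5° (west) — crosses 180°.
Leg 6: +66.4° → -152.7°, shortest Δλ = 140.9° (east) — crosses 180°.
Total crossings: 4.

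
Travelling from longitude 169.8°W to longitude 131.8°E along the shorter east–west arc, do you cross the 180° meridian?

Yes

Naïve |131.8 − -169.8| = 301.6° > 180°, so the shorter arc goes the other way round — across 180°.
Signed shortest Δλ = ((131.8 − -169.8 + 180) mod 360) − 180 = -58.4°.
Going west by 58.4° from -169.8° passes through 180° before reaching +131.8°.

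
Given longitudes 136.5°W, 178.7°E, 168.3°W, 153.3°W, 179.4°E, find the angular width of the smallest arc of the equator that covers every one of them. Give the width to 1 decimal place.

44.8°

Sort the longitudes: -168.3°, -153.3°, -136.5°, +178.7°, +179.4°.
Eastward gaps between consecutive values (wrapping around): 15.0°, 16.8°, 315.2°, 0.7°, 12.3°.
Largest gap = 315.2° ⇒ minimal covering band is its complement: 360° − 315.2° = 44.8°.
Band runs from +178.7° eastward to -136.5°, crossing the antimeridian.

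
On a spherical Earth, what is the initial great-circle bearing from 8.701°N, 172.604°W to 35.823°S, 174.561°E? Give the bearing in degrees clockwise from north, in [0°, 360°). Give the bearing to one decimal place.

194.5°

Δλ = 174.561 − -172.604 = 347.165°; wrapped into (−180°, 180°]: -12.835°.
θ = atan2( sin Δλ · cos φ₂ , cos φ₁ · sin φ₂ − sin φ₁ · cos φ₂ · cos Δλ )
  = atan2(-0.18012, -0.69814) = -165.533° → normalised to [0°, 360°): 194.467°.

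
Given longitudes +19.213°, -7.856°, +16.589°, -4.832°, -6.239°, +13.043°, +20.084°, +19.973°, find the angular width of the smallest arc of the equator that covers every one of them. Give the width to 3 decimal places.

27.940°

Sort the longitudes: -7.856°, -6.239°, -4.832°, +13.043°, +16.589°, +19.213°, +19.973°, +20.084°.
Eastward gaps between consecutive values (wrapping around): 1.617°, 1.407°, 17.875°, 3.546°, 2.624°, 0.760°, 0.111°, 332.060°.
Largest gap = 332.060° ⇒ minimal covering band is its complement: 360° − 332.060° = 27.940°.
Band runs from -7.856° eastward to +20.084°.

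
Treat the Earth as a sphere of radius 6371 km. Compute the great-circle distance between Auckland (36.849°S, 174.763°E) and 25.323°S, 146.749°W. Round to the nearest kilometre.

3852 km

Δλ = -146.749 − 174.763 = -321.512°; wrapped into (−180°, 180°]: 38.488°.
Δφ = -25.323 − -36.849 = 11.526°.
a = sin²(Δφ/2) + cos φ₁ · cos φ₂ · sin²(Δλ/2) = 0.088658.
c = 2·atan2(√a, √(1−a)) = 0.60468 rad → d = 6371·c ≈ 3852.43 km.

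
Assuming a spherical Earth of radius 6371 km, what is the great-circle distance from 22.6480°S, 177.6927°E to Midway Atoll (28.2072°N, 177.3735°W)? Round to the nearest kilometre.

5680 km

Δλ = -177.3735 − 177.6927 = -355.0662°; wrapped into (−180°, 180°]: 4.9338°.
Δφ = 28.2072 − -22.6480 = 50.8552°.
a = sin²(Δφ/2) + cos φ₁ · cos φ₂ · sin²(Δλ/2) = 0.185866.
c = 2·atan2(√a, √(1−a)) = 0.89147 rad → d = 6371·c ≈ 5679.56 km.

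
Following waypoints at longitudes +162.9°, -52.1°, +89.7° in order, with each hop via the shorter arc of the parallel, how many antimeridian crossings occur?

1

Leg 1: +162.9° → -52.1°, shortest Δλ = 145.0° (east) — crosses 180°.
Leg 2: -52.1° → +89.7°, shortest Δλ = 141.8° (east) — does not cross 180°.
Total crossings: 1.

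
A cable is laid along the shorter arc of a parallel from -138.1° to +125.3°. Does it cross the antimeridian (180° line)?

Naïve |125.3 − -138.1| = 263.4° > 180°, so the shorter arc goes the other way round — across 180°.
Signed shortest Δλ = ((125.3 − -138.1 + 180) mod 360) − 180 = -96.6°.
Going west by 96.6° from -138.1° passes through 180° before reaching +125.3°.

Yes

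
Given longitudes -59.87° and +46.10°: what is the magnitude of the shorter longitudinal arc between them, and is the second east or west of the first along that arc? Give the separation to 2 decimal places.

Raw difference: 46.10 − -59.87 = 105.97°.
Normalise into (−180°, 180°]: 105.97° stays 105.97°.
Positive ⇒ the second point lies to the east; separation 105.97°.

105.97° east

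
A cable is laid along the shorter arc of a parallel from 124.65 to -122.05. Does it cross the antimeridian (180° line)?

Yes

Naïve |-122.05 − 124.65| = 246.7° > 180°, so the shorter arc goes the other way round — across 180°.
Signed shortest Δλ = ((-122.05 − 124.65 + 180) mod 360) − 180 = 113.3°.
Going east by 113.3° from +124.65° passes through 180° before reaching -122.05°.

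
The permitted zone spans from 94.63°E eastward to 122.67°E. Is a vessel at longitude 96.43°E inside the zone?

Yes

Band width going east from +94.63° to +122.67°: ((122.67 − 94.63) mod 360) = 28.04°.
Offset of +96.43° east of the west edge: ((96.43 − 94.63) mod 360) = 1.80°.
1.80° ≤ 28.04° ⇒ inside.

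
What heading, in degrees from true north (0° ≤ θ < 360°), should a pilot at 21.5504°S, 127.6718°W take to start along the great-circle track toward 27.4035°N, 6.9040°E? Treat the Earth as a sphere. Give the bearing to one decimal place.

Δλ = 6.9040 − -127.6718 = 134.5758°.
θ = atan2( sin Δλ · cos φ₂ , cos φ₁ · sin φ₂ − sin φ₁ · cos φ₂ · cos Δλ )
  = atan2(0.63239, 0.19920) = 72.515° → normalised to [0°, 360°): 72.515°.

72.5°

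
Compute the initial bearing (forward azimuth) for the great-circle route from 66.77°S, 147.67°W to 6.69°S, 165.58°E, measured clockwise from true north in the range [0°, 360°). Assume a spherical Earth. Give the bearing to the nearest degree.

Δλ = 165.58 − -147.67 = 313.25°; wrapped into (−180°, 180°]: -46.75°.
θ = atan2( sin Δλ · cos φ₂ , cos φ₁ · sin φ₂ − sin φ₁ · cos φ₂ · cos Δλ )
  = atan2(-0.72341, 0.57940) = -51.308° → normalised to [0°, 360°): 308.692°.

309°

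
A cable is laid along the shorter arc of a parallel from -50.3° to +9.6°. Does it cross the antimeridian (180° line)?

No

Signed shortest Δλ = ((9.6 − -50.3 + 180) mod 360) − 180 = 59.9°.
Going east by 59.9° from -50.3° reaches +9.6° without touching 180°.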